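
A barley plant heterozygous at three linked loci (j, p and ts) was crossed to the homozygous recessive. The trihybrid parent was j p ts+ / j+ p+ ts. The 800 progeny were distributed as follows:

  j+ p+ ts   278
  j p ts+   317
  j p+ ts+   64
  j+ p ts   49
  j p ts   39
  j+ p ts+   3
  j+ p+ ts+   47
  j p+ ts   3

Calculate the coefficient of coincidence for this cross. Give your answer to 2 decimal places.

The two rarest classes, j+ p ts+ and j p+ ts, are the double crossovers. Comparing them with the parentals, only the j allele has switched, so j is the middle locus and the order is ts – j – p.
ts–j: (86 + 6)/800 = 0.1150; j–p: (113 + 6)/800 = 0.1487.
Expected DCO frequency = 0.1150 × 0.1487 ≈ 0.01710; observed = 6/800 ≈ 0.00750.
Coefficient of coincidence = 0.00750/0.01710 ≈ 0.44.

0.44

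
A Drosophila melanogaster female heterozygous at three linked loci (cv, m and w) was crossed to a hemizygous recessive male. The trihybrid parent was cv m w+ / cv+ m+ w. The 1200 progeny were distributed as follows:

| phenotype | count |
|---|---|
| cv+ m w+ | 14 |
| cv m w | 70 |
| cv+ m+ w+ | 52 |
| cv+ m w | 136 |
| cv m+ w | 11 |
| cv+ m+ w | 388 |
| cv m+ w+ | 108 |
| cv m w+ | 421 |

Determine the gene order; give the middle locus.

cv

The two rarest classes, cv+ m w+ and cv m+ w, are the double crossovers. Comparing them with the parentals, only the cv allele has switched, so cv is the middle locus and the order is w – cv – m.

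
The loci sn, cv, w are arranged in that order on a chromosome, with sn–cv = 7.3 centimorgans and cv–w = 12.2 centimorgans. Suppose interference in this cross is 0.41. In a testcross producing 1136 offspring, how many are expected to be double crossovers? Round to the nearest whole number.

6

Map distances give recombination frequencies of 0.073 and 0.122 for the two intervals.
With interference 0.41 (so coincidence = 0.59), expected double-crossover frequency = 0.073 × 0.122 × 0.59 = 0.00525.
Expected number = 0.00525 × 1136 = 5.97 ≈ 6.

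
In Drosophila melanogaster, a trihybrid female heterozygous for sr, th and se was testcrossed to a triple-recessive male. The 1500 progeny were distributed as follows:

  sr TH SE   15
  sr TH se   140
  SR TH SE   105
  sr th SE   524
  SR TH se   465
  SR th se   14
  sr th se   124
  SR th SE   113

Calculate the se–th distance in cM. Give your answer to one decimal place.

The two most frequent reciprocal classes, sr th SE and SR TH se, are the parental types, so the F1 was sr th SE / SR TH se.
The two rarest classes, sr TH SE and SR th se, are the double crossovers. Comparing them with the parentals, only the th allele has switched, so th is the middle locus and the order is sr – th – se.
Crossovers in the th–se interval produce the single-crossover classes sr th se and SR TH SE (124 + 105 = 229) plus the double crossovers (29).
RF(th–se) = (229 + 29) / 1500 = 258/1500 = 0.1720 → 17.2 cM.

17.2 cM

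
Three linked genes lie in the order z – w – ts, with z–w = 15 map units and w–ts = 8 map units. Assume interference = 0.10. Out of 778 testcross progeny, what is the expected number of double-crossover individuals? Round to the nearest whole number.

8

Map distances give recombination frequencies of 0.150 and 0.080 for the two intervals.
With interference 0.10 (so coincidence = 0.90), expected double-crossover frequency = 0.150 × 0.080 × 0.90 = 0.01080.
Expected number = 0.01080 × 778 = 8.40 ≈ 8.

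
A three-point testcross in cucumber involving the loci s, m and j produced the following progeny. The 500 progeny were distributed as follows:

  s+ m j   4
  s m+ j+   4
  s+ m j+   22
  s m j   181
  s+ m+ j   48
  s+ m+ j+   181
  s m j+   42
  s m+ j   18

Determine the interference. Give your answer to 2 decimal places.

0.15

The two most frequent reciprocal classes, s+ m+ j+ and s m j, are the parental types, so the F1 was s+ m+ j+ / s m j.
The two rarest classes, s m+ j+ and s+ m j, are the double crossovers. Comparing them with the parentals, only the s allele has switched, so s is the middle locus and the order is m – s – j.
m–s: (40 + 8)/500 = 0.0960; s–j: (90 + 8)/500 = 0.1960.
Expected DCO frequency = 0.0960 × 0.1960 ≈ 0.01882; observed = 8/500 ≈ 0.01600.
Coefficient of coincidence = 0.01600/0.01882 ≈ 0.85; interference = 1 − 0.85 = 0.15.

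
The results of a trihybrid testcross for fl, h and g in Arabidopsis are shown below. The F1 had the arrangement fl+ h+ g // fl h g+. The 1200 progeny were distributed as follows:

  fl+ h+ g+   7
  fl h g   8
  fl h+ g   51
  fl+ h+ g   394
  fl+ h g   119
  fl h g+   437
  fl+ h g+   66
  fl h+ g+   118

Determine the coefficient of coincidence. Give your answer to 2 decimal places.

The two rarest classes, fl+ h+ g+ and fl h g, are the double crossovers. Comparing them with the parentals, only the g allele has switched, so g is the middle locus and the order is fl – g – h.
fl–g: (117 + 15)/1200 = 0.1100; g–h: (237 + 15)/1200 = 0.2100.
Expected DCO frequency = 0.1100 × 0.2100 ≈ 0.02310; observed = 15/1200 ≈ 0.01250.
Coefficient of coincidence = 0.01250/0.02310 ≈ 0.54.

0.54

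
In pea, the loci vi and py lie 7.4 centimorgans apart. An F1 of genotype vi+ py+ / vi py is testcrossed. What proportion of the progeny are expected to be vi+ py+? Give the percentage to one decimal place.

46.3%

A map distance of 7.4 centimorgans corresponds to a recombination frequency of 0.074.
The F1 is vi+ py+ / vi py, so vi+ py+ is a parental gamete class with expected frequency (1 − r)/2 = 0.926/2 = 0.4630.
That is 0.4630 = 46.3% of the progeny.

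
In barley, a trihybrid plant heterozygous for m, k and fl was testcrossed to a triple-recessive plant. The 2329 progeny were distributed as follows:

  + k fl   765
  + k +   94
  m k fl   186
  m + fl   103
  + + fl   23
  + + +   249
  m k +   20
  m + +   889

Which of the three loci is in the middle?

k

The two most frequent reciprocal classes, + k fl and m + +, are the parental types, so the F1 was + k fl / m + +.
The two rarest classes, + + fl and m k +, are the double crossovers. Comparing them with the parentals, only the k allele has switched, so k is the middle locus and the order is fl – k – m.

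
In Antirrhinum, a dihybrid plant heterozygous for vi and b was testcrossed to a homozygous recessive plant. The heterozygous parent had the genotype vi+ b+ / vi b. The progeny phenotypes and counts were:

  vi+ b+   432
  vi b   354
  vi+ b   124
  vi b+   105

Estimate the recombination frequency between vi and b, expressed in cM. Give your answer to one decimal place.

22.6 cM

The recombinant classes are vi+ b and vi b+: 124 + 105 = 229.
Recombination frequency = 229/1015 = 0.2256 ≈ 22.6%, i.e. 22.6 cM.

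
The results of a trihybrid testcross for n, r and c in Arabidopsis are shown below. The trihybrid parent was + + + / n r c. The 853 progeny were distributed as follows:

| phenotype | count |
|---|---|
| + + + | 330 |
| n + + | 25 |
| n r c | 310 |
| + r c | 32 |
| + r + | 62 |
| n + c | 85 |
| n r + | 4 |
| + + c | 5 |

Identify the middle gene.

c

The two rarest classes, + + c and n r +, are the double crossovers. Comparing them with the parentals, only the c allele has switched, so c is the middle locus and the order is n – c – r.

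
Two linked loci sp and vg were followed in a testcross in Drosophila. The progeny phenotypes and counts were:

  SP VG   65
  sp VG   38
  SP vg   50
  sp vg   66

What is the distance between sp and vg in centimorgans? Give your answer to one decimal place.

40.2 centimorgans

The two most frequent classes, SP VG (65) and sp vg (66), are the parental types, so the F1 was SP VG / sp vg.
The recombinant classes are SP vg and sp VG: 50 + 38 = 88.
Recombination frequency = 88/219 = 0.4018 ≈ 40.2%, i.e. 40.2 centimorgans.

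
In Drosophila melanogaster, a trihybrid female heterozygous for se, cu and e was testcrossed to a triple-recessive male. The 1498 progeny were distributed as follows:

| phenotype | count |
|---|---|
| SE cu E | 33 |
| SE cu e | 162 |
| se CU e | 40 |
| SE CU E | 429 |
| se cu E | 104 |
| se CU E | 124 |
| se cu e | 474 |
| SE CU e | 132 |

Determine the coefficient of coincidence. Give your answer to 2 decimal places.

0.99

The two most frequent reciprocal classes, se cu e and SE CU E, are the parental types, so the F1 was se cu e / SE CU E.
The two rarest classes, se CU e and SE cu E, are the double crossovers. Comparing them with the parentals, only the cu allele has switched, so cu is the middle locus and the order is e – cu – se.
e–cu: (236 + 73)/1498 = 0.2063; cu–se: (286 + 73)/1498 = 0.2397.
Expected DCO frequency = 0.2063 × 0.2397 ≈ 0.04945; observed = 73/1498 ≈ 0.04873.
Coefficient of coincidence = 0.04873/0.04945 ≈ 0.99.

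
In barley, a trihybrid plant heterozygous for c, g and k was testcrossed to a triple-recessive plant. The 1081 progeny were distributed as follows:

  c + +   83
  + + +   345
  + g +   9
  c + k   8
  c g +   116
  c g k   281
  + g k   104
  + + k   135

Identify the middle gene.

g

The two most frequent reciprocal classes, + + + and c g k, are the parental types, so the F1 was + + + / c g k.
The two rarest classes, + g + and c + k, are the double crossovers. Comparing them with the parentals, only the g allele has switched, so g is the middle locus and the order is k – g – c.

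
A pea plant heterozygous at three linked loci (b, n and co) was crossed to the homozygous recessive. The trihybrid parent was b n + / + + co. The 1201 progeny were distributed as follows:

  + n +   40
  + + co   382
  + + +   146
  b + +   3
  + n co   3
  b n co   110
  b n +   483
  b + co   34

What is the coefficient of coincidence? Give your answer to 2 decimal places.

The two rarest classes, b + + and + n co, are the double crossovers. Comparing them with the parentals, only the n allele has switched, so n is the middle locus and the order is b – n – co.
b–n: (74 + 6)/1201 = 0.0666; n–co: (256 + 6)/1201 = 0.2182.
Expected DCO frequency = 0.0666 × 0.2182 ≈ 0.01453; observed = 6/1201 ≈ 0.00500.
Coefficient of coincidence = 0.00500/0.01453 ≈ 0.34.

0.34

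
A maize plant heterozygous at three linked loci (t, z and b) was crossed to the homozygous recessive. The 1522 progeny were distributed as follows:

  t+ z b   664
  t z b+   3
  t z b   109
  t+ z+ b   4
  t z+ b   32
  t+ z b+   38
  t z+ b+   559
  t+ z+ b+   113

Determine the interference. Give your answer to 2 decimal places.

The two most frequent reciprocal classes, t+ z b and t z+ b+, are the parental types, so the F1 was t+ z b / t z+ b+.
The two rarest classes, t+ z+ b and t z b+, are the double crossovers. Comparing them with the parentals, only the z allele has switched, so z is the middle locus and the order is b – z – t.
b–z: (70 + 7)/1522 = 0.0506; z–t: (222 + 7)/1522 = 0.1505.
Expected DCO frequency = 0.0506 × 0.1505 ≈ 0.00762; observed = 7/1522 ≈ 0.00460.
Coefficient of coincidence = 0.00460/0.00762 ≈ 0.60; interference = 1 − 0.60 = 0.40.

0.40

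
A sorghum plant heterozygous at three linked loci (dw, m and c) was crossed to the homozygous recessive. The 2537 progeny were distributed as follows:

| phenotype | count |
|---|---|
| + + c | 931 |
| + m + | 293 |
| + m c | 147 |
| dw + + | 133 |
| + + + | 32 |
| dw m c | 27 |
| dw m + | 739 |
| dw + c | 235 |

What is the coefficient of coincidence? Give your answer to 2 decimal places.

0.75

The two most frequent reciprocal classes, + + c and dw m +, are the parental types, so the F1 was + + c / dw m +.
The two rarest classes, + + + and dw m c, are the double crossovers. Comparing them with the parentals, only the c allele has switched, so c is the middle locus and the order is dw – c – m.
dw–c: (528 + 59)/2537 = 0.2314; c–m: (280 + 59)/2537 = 0.1336.
Expected DCO frequency = 0.2314 × 0.1336 ≈ 0.03092; observed = 59/2537 ≈ 0.02326.
Coefficient of coincidence = 0.02326/0.03092 ≈ 0.75.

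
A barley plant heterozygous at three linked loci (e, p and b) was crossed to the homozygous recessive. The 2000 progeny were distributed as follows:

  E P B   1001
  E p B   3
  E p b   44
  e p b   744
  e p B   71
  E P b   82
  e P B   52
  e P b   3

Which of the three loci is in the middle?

p

The two most frequent reciprocal classes, e p b and E P B, are the parental types, so the F1 was e p b / E P B.
The two rarest classes, e P b and E p B, are the double crossovers. Comparing them with the parentals, only the p allele has switched, so p is the middle locus and the order is e – p – b.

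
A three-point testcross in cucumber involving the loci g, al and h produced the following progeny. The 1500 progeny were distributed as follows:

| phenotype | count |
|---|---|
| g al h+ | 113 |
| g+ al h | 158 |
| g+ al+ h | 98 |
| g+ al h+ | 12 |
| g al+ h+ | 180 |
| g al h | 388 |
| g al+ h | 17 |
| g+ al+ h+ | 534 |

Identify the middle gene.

al

The two most frequent reciprocal classes, g al h and g+ al+ h+, are the parental types, so the F1 was g al h / g+ al+ h+.
The two rarest classes, g al+ h and g+ al h+, are the double crossovers. Comparing them with the parentals, only the al allele has switched, so al is the middle locus and the order is g – al – h.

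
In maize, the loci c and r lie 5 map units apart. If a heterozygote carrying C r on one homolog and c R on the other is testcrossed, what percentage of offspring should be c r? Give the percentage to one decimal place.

A map distance of 5 map units corresponds to a recombination frequency of 0.050.
The F1 is C r / c R, so c r is a recombinant gamete class with expected frequency r/2 = 0.050/2 = 0.0250.
That is 0.0250 = 2.5% of the progeny.

2.5%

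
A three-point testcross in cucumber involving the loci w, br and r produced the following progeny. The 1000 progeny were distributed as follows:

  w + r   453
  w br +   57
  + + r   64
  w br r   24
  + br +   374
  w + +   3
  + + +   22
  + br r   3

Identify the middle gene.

The two most frequent reciprocal classes, + br + and w + r, are the parental types, so the F1 was + br + / w + r.
The two rarest classes, + br r and w + +, are the double crossovers. Comparing them with the parentals, only the r allele has switched, so r is the middle locus and the order is w – r – br.

r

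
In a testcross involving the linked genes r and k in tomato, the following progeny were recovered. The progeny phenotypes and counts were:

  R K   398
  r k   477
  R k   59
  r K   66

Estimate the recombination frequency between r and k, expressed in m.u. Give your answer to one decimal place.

The two most frequent classes, R K (398) and r k (477), are the parental types, so the F1 was R K / r k.
The recombinant classes are R k and r K: 59 + 66 = 125.
Recombination frequency = 125/1000 = 0.1250 ≈ 12.5%, i.e. 12.5 m.u.

12.5 m.u.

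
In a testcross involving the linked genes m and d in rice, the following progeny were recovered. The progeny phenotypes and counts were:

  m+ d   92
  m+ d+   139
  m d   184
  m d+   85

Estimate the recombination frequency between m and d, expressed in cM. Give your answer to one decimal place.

The two most frequent classes, m+ d+ (139) and m d (184), are the parental types, so the F1 was m+ d+ / m d.
The recombinant classes are m+ d and m d+: 92 + 85 = 177.
Recombination frequency = 177/500 = 0.3540 ≈ 35.4%, i.e. 35.4 cM.

35.4 cM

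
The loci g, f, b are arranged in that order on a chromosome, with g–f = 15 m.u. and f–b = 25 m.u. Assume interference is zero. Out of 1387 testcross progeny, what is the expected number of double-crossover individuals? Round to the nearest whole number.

52

Map distances give recombination frequencies of 0.150 and 0.250 for the two intervals.
With no interference, expected double-crossover frequency = 0.150 × 0.250 = 0.03750.
Expected number = 0.03750 × 1387 = 52.01 ≈ 52.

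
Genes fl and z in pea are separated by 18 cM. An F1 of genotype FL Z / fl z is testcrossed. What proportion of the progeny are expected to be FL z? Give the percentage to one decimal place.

9.0%

A map distance of 18 cM corresponds to a recombination frequency of 0.180.
The F1 is FL Z / fl z, so FL z is a recombinant gamete class with expected frequency r/2 = 0.180/2 = 0.0900.
That is 0.0900 = 9.0% of the progeny.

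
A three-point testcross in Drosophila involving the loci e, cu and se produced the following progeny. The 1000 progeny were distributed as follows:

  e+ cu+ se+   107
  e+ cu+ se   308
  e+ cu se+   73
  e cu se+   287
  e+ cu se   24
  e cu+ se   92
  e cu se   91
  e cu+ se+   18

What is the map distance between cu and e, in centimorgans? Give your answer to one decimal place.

20.7 centimorgans

The two most frequent reciprocal classes, e cu se+ and e+ cu+ se, are the parental types, so the F1 was e cu se+ / e+ cu+ se.
The two rarest classes, e cu+ se+ and e+ cu se, are the double crossovers. Comparing them with the parentals, only the cu allele has switched, so cu is the middle locus and the order is e – cu – se.
Crossovers in the e–cu interval produce the single-crossover classes e+ cu se+ and e cu+ se (73 + 92 = 165) plus the double crossovers (42).
RF(e–cu) = (165 + 42) / 1000 = 207/1000 = 0.2070 → 20.7 centimorgans.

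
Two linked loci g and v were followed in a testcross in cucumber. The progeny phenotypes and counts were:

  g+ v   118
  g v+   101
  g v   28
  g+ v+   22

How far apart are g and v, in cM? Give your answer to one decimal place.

The two most frequent classes, g+ v (118) and g v+ (101), are the parental types, so the F1 was g+ v / g v+.
The recombinant classes are g+ v+ and g v: 22 + 28 = 50.
Recombination frequency = 50/269 = 0.1859 ≈ 18.6%, i.e. 18.6 cM.

18.6 cM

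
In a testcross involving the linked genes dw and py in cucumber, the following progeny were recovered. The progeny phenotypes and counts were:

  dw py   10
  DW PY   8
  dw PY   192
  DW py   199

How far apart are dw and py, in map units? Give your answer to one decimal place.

The two most frequent classes, DW py (199) and dw PY (192), are the parental types, so the F1 was DW py / dw PY.
The recombinant classes are DW PY and dw py: 8 + 10 = 18.
Recombination frequency = 18/409 = 0.0440 ≈ 4.4%, i.e. 4.4 map units.

4.4 map units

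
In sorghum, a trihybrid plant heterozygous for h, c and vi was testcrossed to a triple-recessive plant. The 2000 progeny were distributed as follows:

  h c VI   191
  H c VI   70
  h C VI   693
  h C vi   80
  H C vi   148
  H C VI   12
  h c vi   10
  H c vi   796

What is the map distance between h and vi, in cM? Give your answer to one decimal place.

The two most frequent reciprocal classes, H c vi and h C VI, are the parental types, so the F1 was H c vi / h C VI.
The two rarest classes, h c vi and H C VI, are the double crossovers. Comparing them with the parentals, only the h allele has switched, so h is the middle locus and the order is vi – h – c.
Crossovers in the vi–h interval produce the single-crossover classes H c VI and h C vi (70 + 80 = 150) plus the double crossovers (22).
RF(vi–h) = (150 + 22) / 2000 = 172/2000 = 0.0860 → 8.6 cM.

8.6 cM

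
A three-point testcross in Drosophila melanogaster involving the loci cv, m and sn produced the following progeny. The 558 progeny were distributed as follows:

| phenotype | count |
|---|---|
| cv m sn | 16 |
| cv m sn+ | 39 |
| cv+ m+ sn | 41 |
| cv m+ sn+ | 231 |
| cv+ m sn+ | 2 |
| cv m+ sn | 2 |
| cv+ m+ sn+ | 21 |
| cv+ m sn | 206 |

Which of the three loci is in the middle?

The two most frequent reciprocal classes, cv m+ sn+ and cv+ m sn, are the parental types, so the F1 was cv m+ sn+ / cv+ m sn.
The two rarest classes, cv m+ sn and cv+ m sn+, are the double crossovers. Comparing them with the parentals, only the sn allele has switched, so sn is the middle locus and the order is m – sn – cv.

sn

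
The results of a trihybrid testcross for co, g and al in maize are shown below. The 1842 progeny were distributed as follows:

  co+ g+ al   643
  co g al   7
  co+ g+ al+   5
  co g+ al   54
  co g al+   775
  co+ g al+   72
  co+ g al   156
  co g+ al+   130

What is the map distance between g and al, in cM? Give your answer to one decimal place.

The two most frequent reciprocal classes, co g al+ and co+ g+ al, are the parental types, so the F1 was co g al+ / co+ g+ al.
The two rarest classes, co g al and co+ g+ al+, are the double crossovers. Comparing them with the parentals, only the al allele has switched, so al is the middle locus and the order is co – al – g.
Crossovers in the al–g interval produce the single-crossover classes co g+ al+ and co+ g al (130 + 156 = 286) plus the double crossovers (12).
RF(al–g) = (286 + 12) / 1842 = 298/1842 = 0.1618 → 16.2 cM.

16.2 cM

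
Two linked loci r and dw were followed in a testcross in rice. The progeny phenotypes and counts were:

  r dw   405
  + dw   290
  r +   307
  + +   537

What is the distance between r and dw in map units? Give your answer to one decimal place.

38.8 map units

The two most frequent classes, + + (537) and r dw (405), are the parental types, so the F1 was + + / r dw.
The recombinant classes are + dw and r +: 290 + 307 = 597.
Recombination frequency = 597/1539 = 0.3879 ≈ 38.8%, i.e. 38.8 map units.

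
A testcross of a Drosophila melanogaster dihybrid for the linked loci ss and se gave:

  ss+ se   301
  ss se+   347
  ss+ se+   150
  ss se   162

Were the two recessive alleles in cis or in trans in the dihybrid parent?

The two most frequent classes are ss+ se (301) and ss se+ (347); these are the parental (non-recombinant) types.
So the F1 carried ss+ se on one chromosome and ss se+ on the other — the recessive alleles are on opposite chromosomes (trans / repulsion).

trans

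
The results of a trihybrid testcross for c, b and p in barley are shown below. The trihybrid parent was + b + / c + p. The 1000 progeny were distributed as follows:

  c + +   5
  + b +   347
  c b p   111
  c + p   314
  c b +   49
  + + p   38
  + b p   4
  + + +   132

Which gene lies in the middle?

The two rarest classes, + b p and c + +, are the double crossovers. Comparing them with the parentals, only the p allele has switched, so p is the middle locus and the order is c – p – b.

p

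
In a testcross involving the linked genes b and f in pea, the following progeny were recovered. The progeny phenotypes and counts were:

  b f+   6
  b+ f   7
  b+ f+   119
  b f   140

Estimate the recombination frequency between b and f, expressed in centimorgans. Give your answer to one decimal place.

The two most frequent classes, b+ f+ (119) and b f (140), are the parental types, so the F1 was b+ f+ / b f.
The recombinant classes are b+ f and b f+: 7 + 6 = 13.
Recombination frequency = 13/272 = 0.0478 ≈ 4.8%, i.e. 4.8 centimorgans.

4.8 centimorgans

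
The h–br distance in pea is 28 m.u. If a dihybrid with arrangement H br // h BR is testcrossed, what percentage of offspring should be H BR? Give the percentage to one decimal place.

14.0%

A map distance of 28 m.u. corresponds to a recombination frequency of 0.280.
The F1 is H br / h BR, so H BR is a recombinant gamete class with expected frequency r/2 = 0.280/2 = 0.1400.
That is 0.1400 = 14.0% of the progeny.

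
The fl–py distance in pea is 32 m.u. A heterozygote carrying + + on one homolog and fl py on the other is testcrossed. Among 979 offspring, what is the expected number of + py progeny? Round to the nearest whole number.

157

A map distance of 32 m.u. corresponds to a recombination frequency of 0.320.
The F1 is + + / fl py, so + py is a recombinant gamete class with expected frequency r/2 = 0.320/2 = 0.1600.
Expected number = 0.1600 × 979 = 156.64 ≈ 157.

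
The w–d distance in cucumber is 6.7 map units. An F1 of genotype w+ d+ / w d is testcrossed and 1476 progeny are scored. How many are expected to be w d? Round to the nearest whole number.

A map distance of 6.7 map units corresponds to a recombination frequency of 0.067.
The F1 is w+ d+ / w d, so w d is a parental gamete class with expected frequency (1 − r)/2 = 0.933/2 = 0.4665.
Expected number = 0.4665 × 1476 = 688.55 ≈ 689.

689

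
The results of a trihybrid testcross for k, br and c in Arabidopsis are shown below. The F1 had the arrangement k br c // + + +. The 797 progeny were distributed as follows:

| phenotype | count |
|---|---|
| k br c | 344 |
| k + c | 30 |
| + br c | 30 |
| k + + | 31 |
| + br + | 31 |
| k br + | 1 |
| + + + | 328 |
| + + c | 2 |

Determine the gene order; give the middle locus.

c

The two rarest classes, k br + and + + c, are the double crossovers. Comparing them with the parentals, only the c allele has switched, so c is the middle locus and the order is k – c – br.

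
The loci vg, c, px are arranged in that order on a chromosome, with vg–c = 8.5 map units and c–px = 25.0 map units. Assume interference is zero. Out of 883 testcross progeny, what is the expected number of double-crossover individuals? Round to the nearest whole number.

Map distances give recombination frequencies of 0.085 and 0.250 for the two intervals.
With no interference, expected double-crossover frequency = 0.085 × 0.250 = 0.02125.
Expected number = 0.02125 × 883 = 18.76 ≈ 19.

19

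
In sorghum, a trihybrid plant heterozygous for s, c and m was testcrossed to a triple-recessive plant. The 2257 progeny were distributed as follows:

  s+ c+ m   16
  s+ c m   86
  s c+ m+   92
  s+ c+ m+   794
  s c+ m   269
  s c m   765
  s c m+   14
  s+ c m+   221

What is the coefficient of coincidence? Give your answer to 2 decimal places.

The two most frequent reciprocal classes, s+ c+ m+ and s c m, are the parental types, so the F1 was s+ c+ m+ / s c m.
The two rarest classes, s+ c+ m and s c m+, are the double crossovers. Comparing them with the parentals, only the m allele has switched, so m is the middle locus and the order is s – m – c.
s–m: (178 + 30)/2257 = 0.0922; m–c: (490 + 30)/2257 = 0.2304.
Expected DCO frequency = 0.0922 × 0.2304 ≈ 0.02124; observed = 30/2257 ≈ 0.01329.
Coefficient of coincidence = 0.01329/0.02124 ≈ 0.63.

0.63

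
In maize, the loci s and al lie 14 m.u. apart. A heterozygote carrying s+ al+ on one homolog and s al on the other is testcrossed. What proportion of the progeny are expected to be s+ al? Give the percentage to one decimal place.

7.0%

A map distance of 14 m.u. corresponds to a recombination frequency of 0.140.
The F1 is s+ al+ / s al, so s+ al is a recombinant gamete class with expected frequency r/2 = 0.140/2 = 0.0700.
That is 0.0700 = 7.0% of the progeny.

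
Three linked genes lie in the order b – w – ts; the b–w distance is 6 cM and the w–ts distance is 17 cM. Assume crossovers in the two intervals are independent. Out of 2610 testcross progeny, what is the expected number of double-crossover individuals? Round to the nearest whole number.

27

Map distances give recombination frequencies of 0.060 and 0.170 for the two intervals.
With no interference, expected double-crossover frequency = 0.060 × 0.170 = 0.01020.
Expected number = 0.01020 × 2610 = 26.62 ≈ 27.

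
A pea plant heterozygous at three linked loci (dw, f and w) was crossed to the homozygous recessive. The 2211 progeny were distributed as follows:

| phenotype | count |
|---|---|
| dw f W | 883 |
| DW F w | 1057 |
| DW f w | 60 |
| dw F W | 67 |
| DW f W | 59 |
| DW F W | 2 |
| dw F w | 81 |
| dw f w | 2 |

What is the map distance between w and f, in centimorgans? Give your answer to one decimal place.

The two most frequent reciprocal classes, DW F w and dw f W, are the parental types, so the F1 was DW F w / dw f W.
The two rarest classes, DW F W and dw f w, are the double crossovers. Comparing them with the parentals, only the w allele has switched, so w is the middle locus and the order is f – w – dw.
Crossovers in the f–w interval produce the single-crossover classes DW f w and dw F W (60 + 67 = 127) plus the double crossovers (4).
RF(f–w) = (127 + 4) / 2211 = 131/2211 = 0.0592 → 5.9 centimorgans.

5.9 centimorgans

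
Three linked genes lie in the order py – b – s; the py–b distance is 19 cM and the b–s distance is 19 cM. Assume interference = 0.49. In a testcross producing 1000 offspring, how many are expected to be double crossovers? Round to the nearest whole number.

18

Map distances give recombination frequencies of 0.190 and 0.190 for the two intervals.
With interference 0.49 (so coincidence = 0.51), expected double-crossover frequency = 0.190 × 0.190 × 0.51 = 0.01841.
Expected number = 0.01841 × 1000 = 18.41 ≈ 18.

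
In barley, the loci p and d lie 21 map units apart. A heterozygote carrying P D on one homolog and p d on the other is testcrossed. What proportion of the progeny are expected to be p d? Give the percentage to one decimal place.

A map distance of 21 map units corresponds to a recombination frequency of 0.210.
The F1 is P D / p d, so p d is a parental gamete class with expected frequency (1 − r)/2 = 0.790/2 = 0.3950.
That is 0.3950 = 39.5% of the progeny.

39.5%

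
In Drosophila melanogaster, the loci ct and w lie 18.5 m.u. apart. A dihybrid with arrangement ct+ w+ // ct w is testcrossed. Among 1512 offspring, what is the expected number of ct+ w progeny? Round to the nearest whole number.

A map distance of 18.5 m.u. corresponds to a recombination frequency of 0.185.
The F1 is ct+ w+ / ct w, so ct+ w is a recombinant gamete class with expected frequency r/2 = 0.185/2 = 0.0925.
Expected number = 0.0925 × 1512 = 139.86 ≈ 140.

140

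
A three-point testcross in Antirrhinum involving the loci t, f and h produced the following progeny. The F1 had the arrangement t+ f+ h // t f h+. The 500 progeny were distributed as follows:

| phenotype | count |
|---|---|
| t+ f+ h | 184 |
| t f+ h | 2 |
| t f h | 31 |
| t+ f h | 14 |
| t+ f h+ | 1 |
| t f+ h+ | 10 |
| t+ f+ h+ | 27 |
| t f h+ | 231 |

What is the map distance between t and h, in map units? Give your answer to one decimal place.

The two rarest classes, t f+ h and t+ f h+, are the double crossovers. Comparing them with the parentals, only the t allele has switched, so t is the middle locus and the order is h – t – f.
Crossovers in the h–t interval produce the single-crossover classes t+ f+ h+ and t f h (27 + 31 = 58) plus the double crossovers (3).
RF(h–t) = (58 + 3) / 500 = 61/500 = 0.1220 → 12.2 map units.

12.2 map units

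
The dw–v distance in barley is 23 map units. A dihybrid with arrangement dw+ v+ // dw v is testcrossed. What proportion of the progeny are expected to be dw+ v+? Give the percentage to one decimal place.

A map distance of 23 map units corresponds to a recombination frequency of 0.230.
The F1 is dw+ v+ / dw v, so dw+ v+ is a parental gamete class with expected frequency (1 − r)/2 = 0.770/2 = 0.3850.
That is 0.3850 = 38.5% of the progeny.

38.5%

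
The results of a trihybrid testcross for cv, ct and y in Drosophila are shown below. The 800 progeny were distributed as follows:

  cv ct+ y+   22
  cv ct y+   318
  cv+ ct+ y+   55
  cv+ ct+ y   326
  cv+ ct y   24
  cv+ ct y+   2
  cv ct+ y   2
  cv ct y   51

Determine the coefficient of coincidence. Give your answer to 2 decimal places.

0.58

The two most frequent reciprocal classes, cv+ ct+ y and cv ct y+, are the parental types, so the F1 was cv+ ct+ y / cv ct y+.
The two rarest classes, cv ct+ y and cv+ ct y+, are the double crossovers. Comparing them with the parentals, only the cv allele has switched, so cv is the middle locus and the order is y – cv – ct.
y–cv: (106 + 4)/800 = 0.1375; cv–ct: (46 + 4)/800 = 0.0625.
Expected DCO frequency = 0.1375 × 0.0625 ≈ 0.00859; observed = 4/800 ≈ 0.00500.
Coefficient of coincidence = 0.00500/0.00859 ≈ 0.58.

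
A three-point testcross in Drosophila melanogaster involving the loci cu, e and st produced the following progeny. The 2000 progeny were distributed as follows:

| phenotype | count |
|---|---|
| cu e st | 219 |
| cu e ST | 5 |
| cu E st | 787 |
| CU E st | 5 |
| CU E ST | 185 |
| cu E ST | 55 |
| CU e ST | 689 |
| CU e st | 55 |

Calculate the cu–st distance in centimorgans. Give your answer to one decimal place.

The two most frequent reciprocal classes, cu E st and CU e ST, are the parental types, so the F1 was cu E st / CU e ST.
The two rarest classes, CU E st and cu e ST, are the double crossovers. Comparing them with the parentals, only the cu allele has switched, so cu is the middle locus and the order is st – cu – e.
Crossovers in the st–cu interval produce the single-crossover classes cu E ST and CU e st (55 + 55 = 110) plus the double crossovers (10).
RF(st–cu) = (110 + 10) / 2000 = 120/2000 = 0.0600 → 6.0 centimorgans.

6.0 centimorgans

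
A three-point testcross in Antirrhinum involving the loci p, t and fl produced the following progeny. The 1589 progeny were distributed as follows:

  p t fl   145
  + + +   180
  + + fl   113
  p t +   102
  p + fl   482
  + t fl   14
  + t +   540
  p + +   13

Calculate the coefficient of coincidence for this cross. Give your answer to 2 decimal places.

The two most frequent reciprocal classes, p + fl and + t +, are the parental types, so the F1 was p + fl / + t +.
The two rarest classes, p + + and + t fl, are the double crossovers. Comparing them with the parentals, only the fl allele has switched, so fl is the middle locus and the order is t – fl – p.
t–fl: (325 + 27)/1589 = 0.2215; fl–p: (215 + 27)/1589 = 0.1523.
Expected DCO frequency = 0.2215 × 0.1523 ≈ 0.03373; observed = 27/1589 ≈ 0.01699.
Coefficient of coincidence = 0.01699/0.03373 ≈ 0.50.

0.50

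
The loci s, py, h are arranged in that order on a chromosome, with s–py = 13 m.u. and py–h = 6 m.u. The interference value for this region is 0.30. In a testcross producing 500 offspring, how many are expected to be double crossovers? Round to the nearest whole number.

3

Map distances give recombination frequencies of 0.130 and 0.060 for the two intervals.
With interference 0.30 (so coincidence = 0.70), expected double-crossover frequency = 0.130 × 0.060 × 0.70 = 0.00546.
Expected number = 0.00546 × 500 = 2.73 ≈ 3.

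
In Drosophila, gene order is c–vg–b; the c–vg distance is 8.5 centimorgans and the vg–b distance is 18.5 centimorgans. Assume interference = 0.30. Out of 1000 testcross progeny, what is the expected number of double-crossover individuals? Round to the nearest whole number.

Map distances give recombination frequencies of 0.085 and 0.185 for the two intervals.
With interference 0.30 (so coincidence = 0.70), expected double-crossover frequency = 0.085 × 0.185 × 0.70 = 0.01101.
Expected number = 0.01101 × 1000 = 11.01 ≈ 11.

11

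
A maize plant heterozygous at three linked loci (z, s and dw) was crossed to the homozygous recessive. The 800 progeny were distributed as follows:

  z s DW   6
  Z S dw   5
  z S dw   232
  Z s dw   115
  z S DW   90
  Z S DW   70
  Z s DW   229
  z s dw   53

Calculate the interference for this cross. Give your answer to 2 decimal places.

0.70

The two most frequent reciprocal classes, Z s DW and z S dw, are the parental types, so the F1 was Z s DW / z S dw.
The two rarest classes, z s DW and Z S dw, are the double crossovers. Comparing them with the parentals, only the z allele has switched, so z is the middle locus and the order is dw – z – s.
dw–z: (205 + 11)/800 = 0.2700; z–s: (123 + 11)/800 = 0.1675.
Expected DCO frequency = 0.2700 × 0.1675 ≈ 0.04523; observed = 11/800 ≈ 0.01375.
Coefficient of coincidence = 0.01375/0.04523 ≈ 0.30; interference = 1 − 0.30 = 0.70.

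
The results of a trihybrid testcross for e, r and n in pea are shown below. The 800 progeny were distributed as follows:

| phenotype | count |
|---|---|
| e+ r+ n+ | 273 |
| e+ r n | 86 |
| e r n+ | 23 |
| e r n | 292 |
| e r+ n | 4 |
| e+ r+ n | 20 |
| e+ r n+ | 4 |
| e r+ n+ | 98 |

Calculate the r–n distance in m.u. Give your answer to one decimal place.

6.4 m.u.

The two most frequent reciprocal classes, e+ r+ n+ and e r n, are the parental types, so the F1 was e+ r+ n+ / e r n.
The two rarest classes, e+ r n+ and e r+ n, are the double crossovers. Comparing them with the parentals, only the r allele has switched, so r is the middle locus and the order is e – r – n.
Crossovers in the r–n interval produce the single-crossover classes e+ r+ n and e r n+ (20 + 23 = 43) plus the double crossovers (8).
RF(r–n) = (43 + 8) / 800 = 51/800 = 0.0638 → 6.4 m.u.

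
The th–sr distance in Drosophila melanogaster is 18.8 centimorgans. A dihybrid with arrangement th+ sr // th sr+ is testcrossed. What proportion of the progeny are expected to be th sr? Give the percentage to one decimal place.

9.4%

A map distance of 18.8 centimorgans corresponds to a recombination frequency of 0.188.
The F1 is th+ sr / th sr+, so th sr is a recombinant gamete class with expected frequency r/2 = 0.188/2 = 0.0940.
That is 0.0940 = 9.4% of the progeny.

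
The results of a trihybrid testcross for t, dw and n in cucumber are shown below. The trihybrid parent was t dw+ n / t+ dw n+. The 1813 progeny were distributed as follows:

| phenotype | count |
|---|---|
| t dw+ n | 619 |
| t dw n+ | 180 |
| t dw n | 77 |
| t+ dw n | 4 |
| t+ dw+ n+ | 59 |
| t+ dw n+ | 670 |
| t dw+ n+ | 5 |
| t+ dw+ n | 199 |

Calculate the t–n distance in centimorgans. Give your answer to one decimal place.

21.4 centimorgans

The two rarest classes, t dw+ n+ and t+ dw n, are the double crossovers. Comparing them with the parentals, only the n allele has switched, so n is the middle locus and the order is t – n – dw.
Crossovers in the t–n interval produce the single-crossover classes t+ dw+ n and t dw n+ (199 + 180 = 379) plus the double crossovers (9).
RF(t–n) = (379 + 9) / 1813 = 388/1813 = 0.2140 → 21.4 centimorgans.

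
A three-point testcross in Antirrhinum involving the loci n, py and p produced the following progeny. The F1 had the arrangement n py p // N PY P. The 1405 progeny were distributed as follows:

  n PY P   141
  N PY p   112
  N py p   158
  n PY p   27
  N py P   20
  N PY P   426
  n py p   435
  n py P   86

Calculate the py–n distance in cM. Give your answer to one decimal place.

24.6 cM

The two rarest classes, n PY p and N py P, are the double crossovers. Comparing them with the parentals, only the py allele has switched, so py is the middle locus and the order is p – py – n.
Crossovers in the py–n interval produce the single-crossover classes N py p and n PY P (158 + 141 = 299) plus the double crossovers (47).
RF(py–n) = (299 + 47) / 1405 = 346/1405 = 0.2463 → 24.6 cM.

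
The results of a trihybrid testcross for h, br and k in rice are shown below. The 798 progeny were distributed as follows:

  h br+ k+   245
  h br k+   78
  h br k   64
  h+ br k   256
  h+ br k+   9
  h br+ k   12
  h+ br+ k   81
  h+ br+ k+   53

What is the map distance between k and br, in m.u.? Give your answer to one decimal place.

The two most frequent reciprocal classes, h+ br k and h br+ k+, are the parental types, so the F1 was h+ br k / h br+ k+.
The two rarest classes, h+ br k+ and h br+ k, are the double crossovers. Comparing them with the parentals, only the k allele has switched, so k is the middle locus and the order is h – k – br.
Crossovers in the k–br interval produce the single-crossover classes h+ br+ k and h br k+ (81 + 78 = 159) plus the double crossovers (21).
RF(k–br) = (159 + 21) / 798 = 180/798 = 0.2256 → 22.6 m.u.

22.6 m.u.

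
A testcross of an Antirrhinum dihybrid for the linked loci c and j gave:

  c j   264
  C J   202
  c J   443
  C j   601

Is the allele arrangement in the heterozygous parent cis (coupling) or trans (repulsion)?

The two most frequent classes are C j (601) and c J (443); these are the parental (non-recombinant) types.
So the F1 carried C j on one chromosome and c J on the other — the recessive alleles are on opposite chromosomes (trans / repulsion).

trans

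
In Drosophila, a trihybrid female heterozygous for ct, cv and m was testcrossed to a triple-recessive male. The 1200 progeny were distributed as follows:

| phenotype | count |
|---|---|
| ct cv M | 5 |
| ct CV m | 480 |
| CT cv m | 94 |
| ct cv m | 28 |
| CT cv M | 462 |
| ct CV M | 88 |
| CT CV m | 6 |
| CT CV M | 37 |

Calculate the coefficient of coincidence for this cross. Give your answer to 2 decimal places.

The two most frequent reciprocal classes, ct CV m and CT cv M, are the parental types, so the F1 was ct CV m / CT cv M.
The two rarest classes, CT CV m and ct cv M, are the double crossovers. Comparing them with the parentals, only the ct allele has switched, so ct is the middle locus and the order is cv – ct – m.
cv–ct: (65 + 11)/1200 = 0.0633; ct–m: (182 + 11)/1200 = 0.1608.
Expected DCO frequency = 0.0633 × 0.1608 ≈ 0.01018; observed = 11/1200 ≈ 0.00917.
Coefficient of coincidence = 0.00917/0.01018 ≈ 0.90.

0.90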